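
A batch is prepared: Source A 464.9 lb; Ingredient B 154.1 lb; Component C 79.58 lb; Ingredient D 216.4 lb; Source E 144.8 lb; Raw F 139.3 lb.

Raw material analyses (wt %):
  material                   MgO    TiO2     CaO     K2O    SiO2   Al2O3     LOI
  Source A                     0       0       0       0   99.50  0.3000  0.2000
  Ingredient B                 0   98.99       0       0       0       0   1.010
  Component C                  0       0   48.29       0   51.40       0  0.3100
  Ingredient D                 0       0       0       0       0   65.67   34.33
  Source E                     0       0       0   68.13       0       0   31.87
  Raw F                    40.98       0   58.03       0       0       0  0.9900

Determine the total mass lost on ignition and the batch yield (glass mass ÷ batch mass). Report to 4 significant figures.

LOI loss = 124.5 lb; glass = 1075 lb; yield = 89.61%

Every computation carries full float precision in every operation — in-progress results are shown rounded to 4 significant digits across the worked steps. Exactly one rounding is applied to each reported figure. The derived quantities are computed at full precision (glass mass, the yield, ignition loss, the six compositions, the totals) from the weighed amounts for 1075 lb of glass, as quoted within the problem or the answer.
LOI of each material in turn:
  Source A: 464.9 × 0.002000 = 0.9298 lb
  Ingredient B: 154.1 × 0.01010 = 1.556 lb
  Component C: 79.58 × 0.003100 = 0.2467 lb
  Ingredient D: 216.4 × 0.3433 = 74.29 lb
  Source E: 144.8 × 0.3187 = 46.15 lb
  Raw F: 139.3 × 0.009900 = 1.379 lb
Total LOI = 124.5 lb
Glass = batch − LOI = 1199 − 124.5 = 1075 lb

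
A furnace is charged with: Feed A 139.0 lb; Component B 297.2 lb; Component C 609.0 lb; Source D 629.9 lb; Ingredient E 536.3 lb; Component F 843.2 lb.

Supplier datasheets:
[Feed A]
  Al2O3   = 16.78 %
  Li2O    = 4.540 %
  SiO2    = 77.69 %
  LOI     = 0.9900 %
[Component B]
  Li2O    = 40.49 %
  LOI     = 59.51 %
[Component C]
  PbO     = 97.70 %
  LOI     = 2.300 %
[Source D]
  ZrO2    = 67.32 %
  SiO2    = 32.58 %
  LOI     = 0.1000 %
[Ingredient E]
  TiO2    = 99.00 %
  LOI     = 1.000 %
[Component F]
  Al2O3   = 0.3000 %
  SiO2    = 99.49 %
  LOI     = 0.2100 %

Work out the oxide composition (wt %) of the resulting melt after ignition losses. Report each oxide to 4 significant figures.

Glass mass = 2855 lb (batch 3055 − LOI 200.0).
Composition: Al2O3 0.9057%, ZrO2 14.85%, Li2O 4.437%, SiO2 40.36%, TiO2 18.60%, PbO 20.84%

The whole derivation keeps full float precision from start to finish; mid-chain values are shown, with 4-significant-digit rounding, at each printed step. Each reported value is rounded exactly once. The derived quantities (six oxide percentages, the yield, ignition loss, the totals, net glass mass) are recomputed at full float precision using the weight values per 2855 lb of glass, as quoted within the problem or answer text.
Per-oxide mass from batch:
  Al2O3: 139.0·0.1678 + 843.2·0.003000 = 25.85 lb
  ZrO2: 629.9·0.6732 = 424.0 lb
  Li2O: 139.0·0.04540 + 297.2·0.4049 = 126.6 lb
  SiO2: 139.0·0.7769 + 629.9·0.3258 + 843.2·0.9949 = 1152 lb
  TiO2: 536.3·0.9900 = 530.9 lb
  PbO: 609.0·0.9770 = 595.0 lb
LOI: 139.0·0.009900 + 297.2·0.5951 + 609.0·0.02300 + 629.9·0.001000 + 536.3·0.01000 + 843.2·0.002100 = 200.0 lb
Net of LOI, the glass mass = 3055 − 200.0 = 2855 lb (= Σ oxide masses)
each wt % is 100 × oxide ÷ glass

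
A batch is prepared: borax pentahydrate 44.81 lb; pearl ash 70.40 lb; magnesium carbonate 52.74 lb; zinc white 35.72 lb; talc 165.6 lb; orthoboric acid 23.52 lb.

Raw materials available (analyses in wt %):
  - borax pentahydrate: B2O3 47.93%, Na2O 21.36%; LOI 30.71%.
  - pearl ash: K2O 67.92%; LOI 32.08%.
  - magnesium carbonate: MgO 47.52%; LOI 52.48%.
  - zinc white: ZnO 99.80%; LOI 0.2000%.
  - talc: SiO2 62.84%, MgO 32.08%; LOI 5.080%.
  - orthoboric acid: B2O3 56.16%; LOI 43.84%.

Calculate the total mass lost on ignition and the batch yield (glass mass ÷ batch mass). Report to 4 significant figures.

All arithmetic keeps full float precision at every stage — the intermediate values are displayed, rounded to four significant figures, across the worked steps. Each reported value includes exactly one rounding; all derived quantities are carried using the weight values on 310.0 lb of glass at full float precision (glass mass, six oxide percentages, the totals, LOI, the yield), exactly as printed in question or answer.
Each material's LOI contribution:
  borax pentahydrate: 44.81 × 0.3071 = 13.76 lb
  pearl ash: 70.40 × 0.3208 = 22.58 lb
  magnesium carbonate: 52.74 × 0.5248 = 27.68 lb
  zinc white: 35.72 × 0.002000 = 0.07144 lb
  talc: 165.6 × 0.05080 = 8.412 lb
  orthoboric acid: 23.52 × 0.4384 = 10.31 lb
Total LOI = 82.82 lb
Glass = batch − LOI = 392.8 − 82.82 = 310.0 lb

LOI loss = 82.82 lb; glass = 310.0 lb; yield = 78.92%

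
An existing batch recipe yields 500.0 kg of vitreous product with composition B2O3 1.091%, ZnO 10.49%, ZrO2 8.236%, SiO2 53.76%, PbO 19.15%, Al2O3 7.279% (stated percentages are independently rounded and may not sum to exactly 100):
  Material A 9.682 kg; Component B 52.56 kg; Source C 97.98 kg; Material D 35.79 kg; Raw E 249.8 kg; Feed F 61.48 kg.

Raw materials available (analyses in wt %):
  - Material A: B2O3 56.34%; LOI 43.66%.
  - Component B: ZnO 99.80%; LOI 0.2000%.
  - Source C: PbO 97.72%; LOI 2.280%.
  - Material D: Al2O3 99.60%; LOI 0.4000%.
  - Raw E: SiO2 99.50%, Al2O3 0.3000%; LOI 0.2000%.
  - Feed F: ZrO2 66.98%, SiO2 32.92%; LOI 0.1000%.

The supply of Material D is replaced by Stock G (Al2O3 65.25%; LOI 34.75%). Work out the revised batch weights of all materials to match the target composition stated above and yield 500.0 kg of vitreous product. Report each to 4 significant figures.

The working math keeps full precision at each step — rounding to four significant figures governs every mid-chain value as displayed. Every reported result undergoes a single rounding. All derived quantities (the six compositions, totals, ignition loss, glass mass, the yield) are recomputed in full float precision from the batch weights on 500.0 kg of glass, as written in the problem or the answer.
Per-oxide target masses for 500.0 kg vitreous product:
  B2O3: 1.091% × 500.0 = 5.455 kg
  ZnO: 10.49% × 500.0 = 52.45 kg
  ZrO2: 8.236% × 500.0 = 41.18 kg
  SiO2: 53.76% × 500.0 = 268.8 kg
  PbO: 19.15% × 500.0 = 95.75 kg
  Al2O3: 7.279% × 500.0 = 36.40 kg
Checking each oxide sum applying the batch weights above, against the basis in use (target by target, the sums agree within answer rounding):
  B2O3: 9.682·0.5634 = 5.455 kg (target 5.455 kg)
  ZnO: 52.56·0.9980 = 52.45 kg (target 52.45 kg)
  ZrO2: 61.48·0.6698 = 41.18 kg (target 41.18 kg)
  SiO2: 249.8·0.9950 + 61.48·0.3292 = 268.8 kg (target 268.8 kg)
  PbO: 97.98·0.9772 = 95.75 kg (target 95.75 kg)
  Al2O3: 54.63·0.6525 + 249.8·0.003000 = 36.40 kg (target 36.40 kg)
Glass-mass bookkeeping: the batch minus its LOI: 500.0 kg (summing oxide targets gives 500.0 kg; stated basis 500.0 kg — rounding explains the deltas).
Summing the batch: Σ batch = 526.1 kg; ignition loss, Σ(batch × LOI) = 26.11 kg; yield, glass over the total, = 95.04%.

Revised batch per 500.0 kg vitreous product:
  Material A: 9.682 kg
  Component B: 52.56 kg
  Source C: 97.98 kg
  Stock G: 54.63 kg
  Raw E: 249.8 kg
  Feed F: 61.48 kg
Total batch = 526.1 kg; LOI loss = 26.11 kg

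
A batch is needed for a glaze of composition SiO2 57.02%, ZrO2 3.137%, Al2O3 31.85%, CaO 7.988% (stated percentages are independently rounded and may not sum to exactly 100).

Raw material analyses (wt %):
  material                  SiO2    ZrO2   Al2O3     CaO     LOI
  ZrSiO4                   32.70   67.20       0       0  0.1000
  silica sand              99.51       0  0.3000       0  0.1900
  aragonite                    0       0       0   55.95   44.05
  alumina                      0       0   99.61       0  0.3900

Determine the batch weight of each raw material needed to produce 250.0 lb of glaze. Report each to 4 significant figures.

Batch per 250.0 lb glaze:
  ZrSiO4: 11.67 lb
  silica sand: 139.4 lb
  aragonite: 35.69 lb
  alumina: 79.52 lb
Total batch = 266.3 lb; LOI loss = 16.31 lb; yield = 93.88%

All internal work carries exact precision through every step; working values are printed (rounded to four significant figures) across the worked steps; each reported value is rounded once only. All derived quantities (the totals, glass mass, four oxide percentages, ignition loss, yield) are computed using the weight values on 250.0 lb of glass at full precision as they appear in the problem or the answer.
Oxide mass targets, per 250.0 lb glaze:
  SiO2: 57.02% × 250.0 = 142.6 lb
  ZrO2: 3.137% × 250.0 = 7.842 lb
  Al2O3: 31.85% × 250.0 = 79.62 lb
  CaO: 7.988% × 250.0 = 19.97 lb
Balance tally, oxide-wise, on the weights just shown, per the basis as stated (target by target, the sums agree net of answer rounding effects):
  SiO2: 11.67·0.3270 + 139.4·0.9951 = 142.5 lb (target 142.6 lb)
  ZrO2: 11.67·0.6720 = 7.842 lb (target 7.842 lb)
  Al2O3: 139.4·0.003000 + 79.52·0.9961 = 79.63 lb (target 79.62 lb)
  CaO: 35.69·0.5595 = 19.97 lb (target 19.97 lb)
Glass mass check: batch Σ − ignition loss = 250.0 lb (summing oxide targets gives 250.0 lb; the stated basis being 250.0 lb — gaps are rounding artifacts).
Summing the batch: Σ batch = 266.3 lb; Σ batch·LOI gives LOI loss = 16.31 lb; yield, glass over the total, = 93.88%.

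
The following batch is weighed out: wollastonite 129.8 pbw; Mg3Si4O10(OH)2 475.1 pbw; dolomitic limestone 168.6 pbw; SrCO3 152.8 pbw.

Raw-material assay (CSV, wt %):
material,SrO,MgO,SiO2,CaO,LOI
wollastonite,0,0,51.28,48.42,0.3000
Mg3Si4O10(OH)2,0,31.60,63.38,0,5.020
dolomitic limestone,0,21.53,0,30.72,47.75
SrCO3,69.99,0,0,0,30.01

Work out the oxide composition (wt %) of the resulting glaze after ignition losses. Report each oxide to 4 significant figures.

Intermediates are printed (rounded to four significant figures) in the printout. The whole derivation runs at full precision at all times; exactly one rounding lands on every reported value — derived quantities, which include four oxide percentages, net glass mass, LOI, yield, totals, are re-derived at full float precision, as given in question or answer, from the batch weights per 775.7 pbw of glass.
Mass of each oxide from the mix:
  SrO: 152.8·0.6999 = 106.9 pbw
  MgO: 475.1·0.3160 + 168.6·0.2153 = 186.4 pbw
  SiO2: 129.8·0.5128 + 475.1·0.6338 = 367.7 pbw
  CaO: 129.8·0.4842 + 168.6·0.3072 = 114.6 pbw
LOI: 129.8·0.003000 + 475.1·0.05020 + 168.6·0.4775 + 152.8·0.3001 = 150.6 pbw
Net of LOI, the glass mass = 926.3 − 150.6 = 775.7 pbw (equal to the oxide-mass sum)
each wt % is 100 × oxide ÷ glass

Glass mass = 775.7 pbw (batch 926.3 − LOI 150.6).
Composition: SrO 13.79%, MgO 24.03%, SiO2 47.40%, CaO 14.78%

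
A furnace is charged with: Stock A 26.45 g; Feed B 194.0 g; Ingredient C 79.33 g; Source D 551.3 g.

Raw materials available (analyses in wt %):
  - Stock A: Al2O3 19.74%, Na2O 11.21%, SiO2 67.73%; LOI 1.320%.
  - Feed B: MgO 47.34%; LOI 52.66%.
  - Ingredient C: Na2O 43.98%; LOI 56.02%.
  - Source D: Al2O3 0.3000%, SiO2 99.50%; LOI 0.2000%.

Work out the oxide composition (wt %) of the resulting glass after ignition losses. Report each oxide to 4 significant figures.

Glass mass = 703.0 g (batch 851.1 − LOI 148.1).
Composition: MgO 13.06%, Al2O3 0.9779%, Na2O 5.384%, SiO2 80.57%

The intermediate values are displayed, rounded to 4 significant digits, on the page; the working math keeps full float precision through the solve. Each reported figure receives exactly one rounding. The derived quantities, which include the totals, LOI, the yield, glass mass, four oxide percentages, are rebuilt in full precision, as given in the question or the answer, using the weight values per 703.0 g of glass.
Oxide masses out of the charge:
  MgO: 194.0·0.4734 = 91.84 g
  Al2O3: 26.45·0.1974 + 551.3·0.003000 = 6.875 g
  Na2O: 26.45·0.1121 + 79.33·0.4398 = 37.85 g
  SiO2: 26.45·0.6773 + 551.3·0.9950 = 566.5 g
LOI: 26.45·0.01320 + 194.0·0.5266 + 79.33·0.5602 + 551.3·0.002000 = 148.1 g
Net of LOI, the glass mass = 851.1 − 148.1 = 703.0 g (= Σ oxide masses)
each wt % is 100 × oxide ÷ glass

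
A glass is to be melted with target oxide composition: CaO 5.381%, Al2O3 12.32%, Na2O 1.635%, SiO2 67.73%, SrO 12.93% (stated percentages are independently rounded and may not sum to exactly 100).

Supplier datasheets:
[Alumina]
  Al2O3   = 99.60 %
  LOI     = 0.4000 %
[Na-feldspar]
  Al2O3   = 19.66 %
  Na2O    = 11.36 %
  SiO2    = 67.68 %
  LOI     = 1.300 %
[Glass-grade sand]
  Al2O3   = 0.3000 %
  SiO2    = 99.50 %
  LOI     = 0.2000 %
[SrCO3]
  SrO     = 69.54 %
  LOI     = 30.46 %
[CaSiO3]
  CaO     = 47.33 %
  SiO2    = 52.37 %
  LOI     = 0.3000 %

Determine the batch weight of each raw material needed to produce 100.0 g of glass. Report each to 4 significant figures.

Values along the way appear rounded to four significant figures in the printout — all internal work carries full float precision from first step to last; every reported result is rounded only once — all derived quantities, which include the five compositions, net glass mass, totals, the yield, ignition loss, are carried at exact precision, precisely as stated by the question or the answer, using the weight values for 100.0 g of glass.
Target masses of each oxide per 100.0 g glass:
  CaO: 5.381% × 100.0 = 5.381 g
  Al2O3: 12.32% × 100.0 = 12.32 g
  Na2O: 1.635% × 100.0 = 1.635 g
  SiO2: 67.73% × 100.0 = 67.73 g
  SrO: 12.93% × 100.0 = 12.93 g
Per-oxide balance check with the batch weights as given, under the basis named above (summed amounts equal target values inside rounding margins):
  CaO: 11.37·0.4733 = 5.381 g (target 5.381 g)
  Al2O3: 9.371·0.9960 + 14.39·0.1966 + 52.30·0.003000 = 12.32 g (target 12.32 g)
  Na2O: 14.39·0.1136 = 1.635 g (target 1.635 g)
  SiO2: 14.39·0.6768 + 52.30·0.9950 + 11.37·0.5237 = 67.73 g (target 67.73 g)
  SrO: 18.59·0.6954 = 12.93 g (target 12.93 g)
Glass-mass closure: batch total minus LOI = 100.0 g (the Σ of target masses is 100.0 g; the stated basis being 100.0 g — deltas are rounding alone).
Total batch = Σ batch = 106.0 g; LOI removed, Σ of batch·LOI: 6.026 g; yield = glass ÷ total batch = 94.32%.

Batch per 100.0 g glass:
  Alumina: 9.371 g
  Na-feldspar: 14.39 g
  Glass-grade sand: 52.30 g
  SrCO3: 18.59 g
  CaSiO3: 11.37 g
Total batch = 106.0 g; LOI loss = 6.026 g; yield = 94.32%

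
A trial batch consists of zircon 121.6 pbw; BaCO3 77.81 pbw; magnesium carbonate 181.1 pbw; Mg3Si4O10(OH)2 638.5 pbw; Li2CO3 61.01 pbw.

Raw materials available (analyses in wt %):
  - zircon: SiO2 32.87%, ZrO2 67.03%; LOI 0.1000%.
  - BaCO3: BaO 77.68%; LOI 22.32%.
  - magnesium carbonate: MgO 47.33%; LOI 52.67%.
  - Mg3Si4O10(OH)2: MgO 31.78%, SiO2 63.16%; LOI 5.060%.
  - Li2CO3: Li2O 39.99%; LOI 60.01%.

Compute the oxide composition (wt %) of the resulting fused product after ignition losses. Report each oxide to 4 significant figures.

Glass mass = 898.2 pbw (batch 1080 − LOI 181.8).
Composition: BaO 6.729%, MgO 32.13%, SiO2 49.35%, Li2O 2.716%, ZrO2 9.074%

All internal work keeps full float precision at each step — values along the way are printed with 4-significant-figure rounding as written; every reported figure takes exactly one rounding; derived quantities (totals, five oxide percentages, yield, LOI, glass mass) are carried from the batch weights per 898.2 pbw of glass at full float precision, as they appear in question or answer.
Oxide masses out of the charge:
  BaO: 77.81·0.7768 = 60.44 pbw
  MgO: 181.1·0.4733 + 638.5·0.3178 = 288.6 pbw
  SiO2: 121.6·0.3287 + 638.5·0.6316 = 443.2 pbw
  Li2O: 61.01·0.3999 = 24.40 pbw
  ZrO2: 121.6·0.6703 = 81.51 pbw
LOI: 121.6·0.001000 + 77.81·0.2232 + 181.1·0.5267 + 638.5·0.05060 + 61.01·0.6001 = 181.8 pbw
Glass mass = batch − LOI = 1080 − 181.8 = 898.2 pbw (matching Σ of the oxides)
each oxide over glass, ×100, is wt %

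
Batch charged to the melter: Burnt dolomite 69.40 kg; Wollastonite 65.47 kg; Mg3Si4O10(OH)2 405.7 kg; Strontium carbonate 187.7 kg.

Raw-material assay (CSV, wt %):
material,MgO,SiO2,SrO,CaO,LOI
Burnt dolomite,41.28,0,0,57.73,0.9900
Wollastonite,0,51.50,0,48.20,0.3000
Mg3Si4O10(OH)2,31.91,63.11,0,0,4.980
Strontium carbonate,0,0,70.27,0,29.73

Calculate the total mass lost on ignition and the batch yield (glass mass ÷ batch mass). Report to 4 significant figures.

LOI loss = 76.89 kg; glass = 651.4 kg; yield = 89.44%

Rounding to four significant digits extends to every mid-chain value as displayed — full float precision is carried in all steps. Every reported figure carries a single rounding; the derived quantities are re-derived using the weight values on 651.4 kg of glass at full float precision (ignition loss, four oxide percentages, glass mass, the yield, totals) as given in either problem or answer.
Ignition loss by material:
  Burnt dolomite: 69.40 × 0.009900 = 0.6871 kg
  Wollastonite: 65.47 × 0.003000 = 0.1964 kg
  Mg3Si4O10(OH)2: 405.7 × 0.04980 = 20.20 kg
  Strontium carbonate: 187.7 × 0.2973 = 55.80 kg
Total LOI = 76.89 kg
Glass = batch − LOI = 728.3 − 76.89 = 651.4 kg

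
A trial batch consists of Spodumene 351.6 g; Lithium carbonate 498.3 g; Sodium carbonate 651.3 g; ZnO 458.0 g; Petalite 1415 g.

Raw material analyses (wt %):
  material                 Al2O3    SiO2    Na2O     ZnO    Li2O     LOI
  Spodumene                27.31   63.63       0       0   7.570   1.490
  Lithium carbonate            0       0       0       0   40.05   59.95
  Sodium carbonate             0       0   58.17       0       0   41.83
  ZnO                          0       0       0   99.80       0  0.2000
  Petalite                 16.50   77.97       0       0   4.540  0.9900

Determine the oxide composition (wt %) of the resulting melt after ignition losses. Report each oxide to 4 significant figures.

Glass mass = 2783 g (batch 3374 − LOI 591.3).
Composition: Al2O3 11.84%, SiO2 47.68%, Na2O 13.61%, ZnO 16.42%, Li2O 10.44%

Rounding to 4 significant digits applies to every intermediate as printed — all internal work maintains exact precision in all steps; each reported result is rounded just once — all derived quantities (the five compositions, net glass mass, LOI, the yield, totals) are rebuilt at full float precision from the weighed amounts at 2783 g of glass, as quoted within either problem or answer.
Oxide masses out of the charge:
  Al2O3: 351.6·0.2731 + 1415·0.1650 = 329.5 g
  SiO2: 351.6·0.6363 + 1415·0.7797 = 1327 g
  Na2O: 651.3·0.5817 = 378.9 g
  ZnO: 458.0·0.9980 = 457.1 g
  Li2O: 351.6·0.07570 + 498.3·0.4005 + 1415·0.04540 = 290.4 g
LOI: 351.6·0.01490 + 498.3·0.5995 + 651.3·0.4183 + 458.0·0.002000 + 1415·0.009900 = 591.3 g
batch − LOI leaves glass = 3374 − 591.3 = 2783 g (equal to the oxide-mass sum)
oxide / glass × 100 gives the wt %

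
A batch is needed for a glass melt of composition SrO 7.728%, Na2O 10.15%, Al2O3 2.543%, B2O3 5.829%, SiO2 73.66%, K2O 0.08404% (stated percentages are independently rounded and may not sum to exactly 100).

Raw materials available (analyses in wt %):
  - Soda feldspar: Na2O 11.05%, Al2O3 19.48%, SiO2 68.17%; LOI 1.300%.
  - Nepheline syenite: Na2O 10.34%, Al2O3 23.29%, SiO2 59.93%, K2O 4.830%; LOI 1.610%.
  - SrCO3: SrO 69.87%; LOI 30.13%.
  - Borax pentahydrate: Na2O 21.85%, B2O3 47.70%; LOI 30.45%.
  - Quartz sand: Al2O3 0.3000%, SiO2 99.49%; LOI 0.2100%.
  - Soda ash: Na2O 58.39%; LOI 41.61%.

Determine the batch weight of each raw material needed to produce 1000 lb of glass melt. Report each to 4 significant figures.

The intermediate values appear, rounded to four significant digits, across the worked steps — all internal work runs at full precision in every operation; each reported number is rounded a single time — all derived quantities, including ignition loss, glass mass, totals, yield, the six compositions, are computed from the weighed amounts on 1000 lb of glass at full float precision, as quoted within the question or the answer.
The oxide mass targets at 1000 lb glass melt:
  SrO: 7.728% × 1000 = 77.28 lb
  Na2O: 10.15% × 1000 = 101.5 lb
  Al2O3: 2.543% × 1000 = 25.43 lb
  B2O3: 5.829% × 1000 = 58.29 lb
  SiO2: 73.66% × 1000 = 736.6 lb
  K2O: 0.08404% × 1000 = 0.8404 lb
Oxide-by-oxide audit with the batch weights as given, under the basis named above (oxide sums agree with the targets within answer rounding):
  SrO: 110.6·0.6987 = 77.28 lb (target 77.28 lb)
  Na2O: 99.55·0.1105 + 17.40·0.1034 + 122.2·0.2185 + 106.2·0.5839 = 101.5 lb (target 101.5 lb)
  Al2O3: 99.55·0.1948 + 17.40·0.2329 + 661.7·0.003000 = 25.43 lb (target 25.43 lb)
  B2O3: 122.2·0.4770 = 58.29 lb (target 58.29 lb)
  SiO2: 99.55·0.6817 + 17.40·0.5993 + 661.7·0.9949 = 736.6 lb (target 736.6 lb)
  K2O: 17.40·0.04830 = 0.8404 lb (target 0.8404 lb)
The glass-mass cross-check: net batch after ignition = 1000 lb (per-oxide target masses sum to 999.9 lb; versus the stated basis of 1000 lb — any gap is answer rounding).
Summing the batch: Σ batch = 1118 lb; LOI removed, Σ of batch·LOI: 117.7 lb; the yield ratio, glass ÷ batch: 89.47%.

Batch per 1000 lb glass melt:
  Soda feldspar: 99.55 lb
  Nepheline syenite: 17.40 lb
  SrCO3: 110.6 lb
  Borax pentahydrate: 122.2 lb
  Quartz sand: 661.7 lb
  Soda ash: 106.2 lb
Total batch = 1118 lb; LOI loss = 117.7 lb; yield = 89.47%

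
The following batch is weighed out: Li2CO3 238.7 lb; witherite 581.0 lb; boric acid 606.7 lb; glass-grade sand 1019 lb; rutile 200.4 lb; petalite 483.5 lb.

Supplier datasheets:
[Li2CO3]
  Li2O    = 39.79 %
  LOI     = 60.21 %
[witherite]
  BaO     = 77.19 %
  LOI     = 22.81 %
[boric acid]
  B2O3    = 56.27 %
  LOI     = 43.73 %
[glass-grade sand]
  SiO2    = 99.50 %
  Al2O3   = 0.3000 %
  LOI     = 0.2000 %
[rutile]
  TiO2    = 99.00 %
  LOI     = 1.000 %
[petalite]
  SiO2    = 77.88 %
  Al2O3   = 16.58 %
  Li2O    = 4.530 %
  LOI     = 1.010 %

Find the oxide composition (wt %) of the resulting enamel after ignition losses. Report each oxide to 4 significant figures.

The working math maintains full precision through every step; in-progress results are shown rounded to 4 significant figures in the printout — a single rounding completes every reported value. All derived quantities are rebuilt in exact precision (net glass mass, yield, the six compositions, LOI, the totals) using the weight values for 2579 lb of glass as written in question or answer.
Oxide masses out of the charge:
  SiO2: 1019·0.9950 + 483.5·0.7788 = 1390 lb
  TiO2: 200.4·0.9900 = 198.4 lb
  B2O3: 606.7·0.5627 = 341.4 lb
  BaO: 581.0·0.7719 = 448.5 lb
  Al2O3: 1019·0.003000 + 483.5·0.1658 = 83.22 lb
  Li2O: 238.7·0.3979 + 483.5·0.04530 = 116.9 lb
LOI: 238.7·0.6021 + 581.0·0.2281 + 606.7·0.4373 + 1019·0.002000 + 200.4·0.01000 + 483.5·0.01010 = 550.5 lb
Resulting glass, batch − LOI: 3129 − 550.5 = 2579 lb (= Σ oxide masses)
percent by weight: oxide/glass ×100

Glass mass = 2579 lb (batch 3129 − LOI 550.5).
Composition: SiO2 53.92%, TiO2 7.693%, B2O3 13.24%, BaO 17.39%, Al2O3 3.227%, Li2O 4.532%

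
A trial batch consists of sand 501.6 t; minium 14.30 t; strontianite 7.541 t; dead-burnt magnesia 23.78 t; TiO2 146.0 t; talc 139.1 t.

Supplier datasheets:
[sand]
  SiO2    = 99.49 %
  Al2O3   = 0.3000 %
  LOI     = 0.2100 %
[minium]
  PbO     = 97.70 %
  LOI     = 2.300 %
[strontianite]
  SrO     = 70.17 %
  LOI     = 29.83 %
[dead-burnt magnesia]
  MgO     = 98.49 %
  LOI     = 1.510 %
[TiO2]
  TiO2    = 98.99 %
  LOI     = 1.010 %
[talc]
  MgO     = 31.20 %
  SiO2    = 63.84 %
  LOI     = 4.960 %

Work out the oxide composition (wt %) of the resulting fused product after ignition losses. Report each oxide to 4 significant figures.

Glass mass = 820.0 t (batch 832.3 − LOI 12.36).
Composition: MgO 8.149%, SiO2 71.69%, Al2O3 0.1835%, PbO 1.704%, TiO2 17.63%, SrO 0.6453%

Values along the way are shown rounded to 4 significant digits in the working. All arithmetic holds full float precision from start to finish. Each reported value is rounded a single time — the derived quantities are rebuilt in exact precision (net glass mass, the six compositions, ignition loss, totals, yield) using the weight values per 820.0 t of glass, exactly as shown in question or answer.
Per-oxide mass from batch:
  MgO: 23.78·0.9849 + 139.1·0.3120 = 66.82 t
  SiO2: 501.6·0.9949 + 139.1·0.6384 = 587.8 t
  Al2O3: 501.6·0.003000 = 1.505 t
  PbO: 14.30·0.9770 = 13.97 t
  TiO2: 146.0·0.9899 = 144.5 t
  SrO: 7.541·0.7017 = 5.292 t
LOI: 501.6·0.002100 + 14.30·0.02300 + 7.541·0.2983 + 23.78·0.01510 + 146.0·0.01010 + 139.1·0.04960 = 12.36 t
Resulting glass, batch − LOI: 832.3 − 12.36 = 820.0 t (= the summed oxide contributions)
percent by weight: oxide/glass ×100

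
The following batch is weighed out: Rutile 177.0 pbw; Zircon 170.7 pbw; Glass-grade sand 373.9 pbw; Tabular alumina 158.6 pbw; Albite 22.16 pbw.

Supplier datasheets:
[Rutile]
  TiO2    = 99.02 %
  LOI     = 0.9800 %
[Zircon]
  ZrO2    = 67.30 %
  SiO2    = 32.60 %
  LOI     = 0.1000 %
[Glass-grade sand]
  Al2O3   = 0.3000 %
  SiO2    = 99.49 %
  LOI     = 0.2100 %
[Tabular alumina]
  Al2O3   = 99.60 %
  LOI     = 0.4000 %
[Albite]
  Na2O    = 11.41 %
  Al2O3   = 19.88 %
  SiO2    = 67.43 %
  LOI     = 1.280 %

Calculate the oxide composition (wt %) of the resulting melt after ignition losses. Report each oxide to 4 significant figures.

Every computation carries exact precision at every stage — intermediates appear rounded to 4 significant digits; each reported value takes just one rounding. Derived quantities, which include five oxide percentages, the yield, ignition loss, net glass mass, totals, are recomputed in full precision, as set out in the question or the answer, from the weighed amounts at 898.8 pbw of glass.
Mass of each oxide from the mix:
  Na2O: 22.16·0.1141 = 2.528 pbw
  Al2O3: 373.9·0.003000 + 158.6·0.9960 + 22.16·0.1988 = 163.5 pbw
  TiO2: 177.0·0.9902 = 175.3 pbw
  ZrO2: 170.7·0.6730 = 114.9 pbw
  SiO2: 170.7·0.3260 + 373.9·0.9949 + 22.16·0.6743 = 442.6 pbw
LOI: 177.0·0.009800 + 170.7·0.001000 + 373.9·0.002100 + 158.6·0.004000 + 22.16·0.01280 = 3.609 pbw
Glass mass = batch − LOI = 902.4 − 3.609 = 898.8 pbw (the oxide masses sum to this)
each wt % is 100 × oxide ÷ glass

Glass mass = 898.8 pbw (batch 902.4 − LOI 3.609).
Composition: Na2O 0.2813%, Al2O3 18.19%, TiO2 19.50%, ZrO2 12.78%, SiO2 49.24%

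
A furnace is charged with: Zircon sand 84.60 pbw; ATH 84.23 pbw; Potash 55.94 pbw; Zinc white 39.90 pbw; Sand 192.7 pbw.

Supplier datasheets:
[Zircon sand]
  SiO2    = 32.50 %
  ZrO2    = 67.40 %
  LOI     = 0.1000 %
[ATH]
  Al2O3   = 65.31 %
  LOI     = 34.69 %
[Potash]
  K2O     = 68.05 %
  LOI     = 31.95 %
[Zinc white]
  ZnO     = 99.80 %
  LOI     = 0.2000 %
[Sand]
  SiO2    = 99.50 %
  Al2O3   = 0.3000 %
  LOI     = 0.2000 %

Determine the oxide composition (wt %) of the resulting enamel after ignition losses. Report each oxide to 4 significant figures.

The intermediate values are displayed, rounded to four significant figures, as written — exact precision is kept at all times; each reported result carries a single rounding. Derived quantities are recomputed starting from the weights per 409.7 pbw of glass in exact precision (totals, LOI, glass mass, the yield, the five compositions), as set out in the problem or the answer.
Oxide masses out of the charge:
  ZnO: 39.90·0.9980 = 39.82 pbw
  SiO2: 84.60·0.3250 + 192.7·0.9950 = 219.2 pbw
  Al2O3: 84.23·0.6531 + 192.7·0.003000 = 55.59 pbw
  K2O: 55.94·0.6805 = 38.07 pbw
  ZrO2: 84.60·0.6740 = 57.02 pbw
LOI: 84.60·0.001000 + 84.23·0.3469 + 55.94·0.3195 + 39.90·0.002000 + 192.7·0.002000 = 47.64 pbw
Net of LOI, the glass mass = 457.4 − 47.64 = 409.7 pbw (the oxide masses sum to this)
wt % = oxide mass / glass mass × 100

Glass mass = 409.7 pbw (batch 457.4 − LOI 47.64).
Composition: ZnO 9.719%, SiO2 53.51%, Al2O3 13.57%, K2O 9.291%, ZrO2 13.92%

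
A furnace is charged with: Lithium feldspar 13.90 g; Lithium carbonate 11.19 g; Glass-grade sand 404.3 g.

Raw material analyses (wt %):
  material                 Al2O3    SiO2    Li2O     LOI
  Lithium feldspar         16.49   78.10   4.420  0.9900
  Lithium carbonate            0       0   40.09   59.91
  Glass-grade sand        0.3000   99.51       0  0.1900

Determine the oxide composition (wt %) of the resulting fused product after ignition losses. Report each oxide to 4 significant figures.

Mid-chain values are shown, rounded to 4 significant digits, on the page; every computation runs at exact precision in all steps — exactly one rounding goes into every reported result; the derived quantities (glass mass, the totals, LOI, the yield, the three compositions) are rebuilt in full precision from the batch weights for 421.8 g of glass exactly as printed in question or answer.
Per-oxide mass from batch:
  Al2O3: 13.90·0.1649 + 404.3·0.003000 = 3.505 g
  SiO2: 13.90·0.7810 + 404.3·0.9951 = 413.2 g
  Li2O: 13.90·0.04420 + 11.19·0.4009 = 5.100 g
LOI: 13.90·0.009900 + 11.19·0.5991 + 404.3·0.001900 = 7.610 g
Resulting glass, batch − LOI: 429.4 − 7.610 = 421.8 g (= Σ oxide masses)
wt % = 100 × oxide mass / glass mass

Glass mass = 421.8 g (batch 429.4 − LOI 7.610).
Composition: Al2O3 0.8310%, SiO2 97.96%, Li2O 1.209%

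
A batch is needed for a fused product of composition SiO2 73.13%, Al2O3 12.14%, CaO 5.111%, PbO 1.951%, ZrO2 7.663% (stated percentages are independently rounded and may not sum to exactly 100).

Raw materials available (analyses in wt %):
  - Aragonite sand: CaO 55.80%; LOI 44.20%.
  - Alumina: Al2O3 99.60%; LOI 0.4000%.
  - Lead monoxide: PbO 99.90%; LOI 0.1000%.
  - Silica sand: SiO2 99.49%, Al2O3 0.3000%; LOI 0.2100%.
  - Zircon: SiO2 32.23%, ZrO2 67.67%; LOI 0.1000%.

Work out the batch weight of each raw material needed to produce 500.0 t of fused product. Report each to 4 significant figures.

Mid-chain values appear with 4-significant-digit rounding in the working — the working math holds full precision at every stage. Every reported result takes exactly one rounding. The derived quantities, including yield, totals, the five compositions, LOI, glass mass, are re-derived from the weighed amounts per 500.0 t of glass at exact precision as given in problem or answer.
Per-oxide target masses for 500.0 t fused product:
  SiO2: 73.13% × 500.0 = 365.6 t
  Al2O3: 12.14% × 500.0 = 60.70 t
  CaO: 5.111% × 500.0 = 25.56 t
  PbO: 1.951% × 500.0 = 9.755 t
  ZrO2: 7.663% × 500.0 = 38.32 t
Checking each oxide sum with the batch weights as given, at the basis given (each sum matches its target mass given rounding of the digits):
  SiO2: 349.2·0.9949 + 56.62·0.3223 = 365.7 t (target 365.6 t)
  Al2O3: 59.89·0.9960 + 349.2·0.003000 = 60.70 t (target 60.70 t)
  CaO: 45.80·0.5580 = 25.56 t (target 25.56 t)
  PbO: 9.765·0.9990 = 9.755 t (target 9.755 t)
  ZrO2: 56.62·0.6767 = 38.31 t (target 38.32 t)
Glass mass check: total batch − LOI = 500.0 t (targets for the oxides total 500.0 t; basis as stated: 500.0 t — a pure rounding effect).
Batch total: Σ batch = 521.3 t; loss to ignition Σ batch·LOI = 21.28 t; yield, glass over the total, = 95.92%.

Batch per 500.0 t fused product:
  Aragonite sand: 45.80 t
  Alumina: 59.89 t
  Lead monoxide: 9.765 t
  Silica sand: 349.2 t
  Zircon: 56.62 t
Total batch = 521.3 t; LOI loss = 21.28 t; yield = 95.92%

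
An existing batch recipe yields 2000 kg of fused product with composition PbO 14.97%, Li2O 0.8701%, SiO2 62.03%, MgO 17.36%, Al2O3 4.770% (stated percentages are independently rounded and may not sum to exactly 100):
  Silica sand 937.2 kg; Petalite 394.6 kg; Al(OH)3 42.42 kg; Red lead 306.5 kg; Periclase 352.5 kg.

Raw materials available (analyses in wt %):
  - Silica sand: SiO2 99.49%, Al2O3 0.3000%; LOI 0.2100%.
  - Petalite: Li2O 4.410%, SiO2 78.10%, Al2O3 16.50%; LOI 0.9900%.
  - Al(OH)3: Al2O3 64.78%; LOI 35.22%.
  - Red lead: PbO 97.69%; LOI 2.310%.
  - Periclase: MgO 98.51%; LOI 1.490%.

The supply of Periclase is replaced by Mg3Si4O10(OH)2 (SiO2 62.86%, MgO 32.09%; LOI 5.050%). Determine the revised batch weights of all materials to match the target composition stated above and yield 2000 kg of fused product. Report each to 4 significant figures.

Revised batch per 2000 kg fused product:
  Silica sand: 253.6 kg
  Petalite: 394.6 kg
  Al(OH)3: 45.58 kg
  Red lead: 306.5 kg
  Mg3Si4O10(OH)2: 1082 kg
Total batch = 2082 kg; LOI loss = 82.21 kg

The whole derivation keeps full float precision at all times. Working values are printed, rounded to 4 significant figures, across the worked steps — every reported value is rounded once only; derived quantities, which include totals, yield, ignition loss, net glass mass, the five compositions, are rebuilt at exact precision, precisely as stated by the problem or the answer, starting from the weights at 2000 kg of glass.
Target masses of each oxide per 2000 kg fused product:
  PbO: 14.97% × 2000 = 299.4 kg
  Li2O: 0.8701% × 2000 = 17.40 kg
  SiO2: 62.03% × 2000 = 1241 kg
  MgO: 17.36% × 2000 = 347.2 kg
  Al2O3: 4.770% × 2000 = 95.40 kg
Checking each oxide sum on the weights just shown, for the quoted basis mass (summed amounts equal target values inside rounding margins):
  PbO: 306.5·0.9769 = 299.4 kg (target 299.4 kg)
  Li2O: 394.6·0.04410 = 17.40 kg (target 17.40 kg)
  SiO2: 253.6·0.9949 + 394.6·0.7810 + 1082·0.6286 = 1241 kg (target 1241 kg)
  MgO: 1082·0.3209 = 347.2 kg (target 347.2 kg)
  Al2O3: 253.6·0.003000 + 394.6·0.1650 + 45.58·0.6478 = 95.40 kg (target 95.40 kg)
Mass balance on the glass: total batch − LOI = 2000 kg (targets for the oxides total 2000 kg; basis as stated: 2000 kg — any gap is answer rounding).
Batch total: Σ batch = 2082 kg; ignition loss, Σ(batch × LOI) = 82.21 kg; the yield ratio, glass ÷ batch: 96.05%.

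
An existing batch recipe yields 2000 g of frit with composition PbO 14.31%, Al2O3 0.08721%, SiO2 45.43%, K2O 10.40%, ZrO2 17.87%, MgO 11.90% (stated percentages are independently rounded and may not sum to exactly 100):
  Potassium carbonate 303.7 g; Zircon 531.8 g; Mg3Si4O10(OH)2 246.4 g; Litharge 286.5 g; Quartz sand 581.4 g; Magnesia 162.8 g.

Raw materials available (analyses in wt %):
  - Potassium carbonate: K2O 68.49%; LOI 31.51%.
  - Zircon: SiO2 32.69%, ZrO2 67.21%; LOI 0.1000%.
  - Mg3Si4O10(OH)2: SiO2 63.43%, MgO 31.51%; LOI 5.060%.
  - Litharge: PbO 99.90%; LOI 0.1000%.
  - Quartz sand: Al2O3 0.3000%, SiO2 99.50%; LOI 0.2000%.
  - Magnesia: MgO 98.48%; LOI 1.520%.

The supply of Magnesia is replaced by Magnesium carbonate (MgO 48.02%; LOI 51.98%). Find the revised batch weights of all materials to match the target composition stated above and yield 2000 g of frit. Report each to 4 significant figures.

Revised batch per 2000 g frit:
  Potassium carbonate: 303.7 g
  Zircon: 531.8 g
  Mg3Si4O10(OH)2: 246.4 g
  Litharge: 286.5 g
  Quartz sand: 581.4 g
  Magnesium carbonate: 334.0 g
Total batch = 2284 g; LOI loss = 283.8 g

Working values are shown (rounded to four significant figures) as written; all internal work carries exact precision in all steps; exactly one rounding lands on every reported value. Derived quantities (yield, the totals, six oxide percentages, net glass mass, ignition loss) are rebuilt from the weighed amounts for 2000 g of glass at exact precision, as they appear in the problem or answer text.
Per-oxide target masses for 2000 g frit:
  PbO: 14.31% × 2000 = 286.2 g
  Al2O3: 0.08721% × 2000 = 1.744 g
  SiO2: 45.43% × 2000 = 908.6 g
  K2O: 10.40% × 2000 = 208.0 g
  ZrO2: 17.87% × 2000 = 357.4 g
  MgO: 11.90% × 2000 = 238.0 g
Oxide-by-oxide audit working from each reported weight, against the basis in use (sums match the target masses given rounding of the digits):
  PbO: 286.5·0.9990 = 286.2 g (target 286.2 g)
  Al2O3: 581.4·0.003000 = 1.744 g (target 1.744 g)
  SiO2: 531.8·0.3269 + 246.4·0.6343 + 581.4·0.9950 = 908.6 g (target 908.6 g)
  K2O: 303.7·0.6849 = 208.0 g (target 208.0 g)
  ZrO2: 531.8·0.6721 = 357.4 g (target 357.4 g)
  MgO: 246.4·0.3151 + 334.0·0.4802 = 238.0 g (target 238.0 g)
Consistency of the glass mass: Σ batch − LOI loss = 2000 g (per-oxide target masses sum to 2000 g; against the stated basis, 2000 g — deltas are rounding alone).
Batch grand total — Σ batch = 2284 g; LOI removed, Σ of batch·LOI: 283.8 g; yield, glass over the total, = 87.58%.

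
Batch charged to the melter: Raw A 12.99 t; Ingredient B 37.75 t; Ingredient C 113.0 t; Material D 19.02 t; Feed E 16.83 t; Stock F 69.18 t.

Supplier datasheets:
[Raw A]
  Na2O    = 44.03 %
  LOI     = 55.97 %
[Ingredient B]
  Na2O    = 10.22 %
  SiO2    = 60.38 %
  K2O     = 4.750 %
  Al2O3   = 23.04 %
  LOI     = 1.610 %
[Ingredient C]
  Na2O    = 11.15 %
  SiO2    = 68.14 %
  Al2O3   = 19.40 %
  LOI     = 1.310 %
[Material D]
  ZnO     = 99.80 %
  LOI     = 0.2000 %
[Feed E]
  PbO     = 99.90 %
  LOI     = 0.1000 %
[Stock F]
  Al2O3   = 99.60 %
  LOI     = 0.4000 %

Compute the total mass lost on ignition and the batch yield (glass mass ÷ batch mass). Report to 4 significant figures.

LOI loss = 9.690 t; glass = 259.1 t; yield = 96.39%

Mid-chain values are printed, with 4-significant-digit rounding, at each printed step; the working math keeps exact precision in all steps; each reported result receives exactly one rounding — derived quantities are re-derived at exact precision (totals, six oxide percentages, ignition loss, net glass mass, the yield) from the weighed amounts per 259.1 t of glass as set out in the problem or the answer.
Each material's LOI contribution:
  Raw A: 12.99 × 0.5597 = 7.271 t
  Ingredient B: 37.75 × 0.01610 = 0.6078 t
  Ingredient C: 113.0 × 0.01310 = 1.480 t
  Material D: 19.02 × 0.002000 = 0.03804 t
  Feed E: 16.83 × 0.001000 = 0.01683 t
  Stock F: 69.18 × 0.004000 = 0.2767 t
Total LOI = 9.690 t
Glass = batch − LOI = 268.8 − 9.690 = 259.1 t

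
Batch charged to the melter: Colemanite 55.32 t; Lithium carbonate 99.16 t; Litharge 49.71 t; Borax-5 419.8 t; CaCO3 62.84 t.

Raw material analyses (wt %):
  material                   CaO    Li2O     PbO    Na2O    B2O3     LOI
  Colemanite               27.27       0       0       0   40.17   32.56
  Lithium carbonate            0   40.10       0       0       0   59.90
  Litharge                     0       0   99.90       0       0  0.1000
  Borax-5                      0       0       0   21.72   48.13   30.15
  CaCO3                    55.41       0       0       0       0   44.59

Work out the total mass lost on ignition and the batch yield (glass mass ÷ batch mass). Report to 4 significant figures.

Working values are displayed with 4-significant-figure rounding in the printout. Full precision is carried in all steps; exactly one rounding goes into each reported figure; the derived quantities (ignition loss, yield, five oxide percentages, totals, glass mass) are computed from the weighed amounts for 454.8 t of glass at full float precision, as set out in question or answer.
Each material's LOI contribution:
  Colemanite: 55.32 × 0.3256 = 18.01 t
  Lithium carbonate: 99.16 × 0.5990 = 59.40 t
  Litharge: 49.71 × 0.001000 = 0.04971 t
  Borax-5: 419.8 × 0.3015 = 126.6 t
  CaCO3: 62.84 × 0.4459 = 28.02 t
Total LOI = 232.0 t
Glass = batch − LOI = 686.8 − 232.0 = 454.8 t

LOI loss = 232.0 t; glass = 454.8 t; yield = 66.21%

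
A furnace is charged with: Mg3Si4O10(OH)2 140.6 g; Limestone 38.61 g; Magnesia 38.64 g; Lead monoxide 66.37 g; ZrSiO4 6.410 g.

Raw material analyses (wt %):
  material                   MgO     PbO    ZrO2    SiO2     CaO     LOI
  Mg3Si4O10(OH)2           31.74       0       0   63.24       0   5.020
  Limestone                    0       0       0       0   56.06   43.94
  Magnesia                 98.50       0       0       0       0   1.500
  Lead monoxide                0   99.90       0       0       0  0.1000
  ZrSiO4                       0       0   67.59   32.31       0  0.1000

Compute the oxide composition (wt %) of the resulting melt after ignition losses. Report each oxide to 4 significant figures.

Glass mass = 266.0 g (batch 290.6 − LOI 24.68).
Composition: MgO 31.09%, PbO 24.93%, ZrO2 1.629%, SiO2 34.21%, CaO 8.139%

Each numeric step runs at exact precision at all times; the intermediate values appear rounded to four significant digits as written — a single rounding produces each reported result; derived quantities (LOI, the yield, totals, net glass mass, the five compositions) are computed from the weighed amounts on 266.0 g of glass in full precision as written in question or answer.
Oxide masses out of the charge:
  MgO: 140.6·0.3174 + 38.64·0.9850 = 82.69 g
  PbO: 66.37·0.9990 = 66.30 g
  ZrO2: 6.410·0.6759 = 4.333 g
  SiO2: 140.6·0.6324 + 6.410·0.3231 = 90.99 g
  CaO: 38.61·0.5606 = 21.64 g
LOI: 140.6·0.05020 + 38.61·0.4394 + 38.64·0.01500 + 66.37·0.001000 + 6.410·0.001000 = 24.68 g
Glass mass = batch − LOI = 290.6 − 24.68 = 266.0 g (= Σ oxide masses)
percent share: oxide ÷ glass, ×100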